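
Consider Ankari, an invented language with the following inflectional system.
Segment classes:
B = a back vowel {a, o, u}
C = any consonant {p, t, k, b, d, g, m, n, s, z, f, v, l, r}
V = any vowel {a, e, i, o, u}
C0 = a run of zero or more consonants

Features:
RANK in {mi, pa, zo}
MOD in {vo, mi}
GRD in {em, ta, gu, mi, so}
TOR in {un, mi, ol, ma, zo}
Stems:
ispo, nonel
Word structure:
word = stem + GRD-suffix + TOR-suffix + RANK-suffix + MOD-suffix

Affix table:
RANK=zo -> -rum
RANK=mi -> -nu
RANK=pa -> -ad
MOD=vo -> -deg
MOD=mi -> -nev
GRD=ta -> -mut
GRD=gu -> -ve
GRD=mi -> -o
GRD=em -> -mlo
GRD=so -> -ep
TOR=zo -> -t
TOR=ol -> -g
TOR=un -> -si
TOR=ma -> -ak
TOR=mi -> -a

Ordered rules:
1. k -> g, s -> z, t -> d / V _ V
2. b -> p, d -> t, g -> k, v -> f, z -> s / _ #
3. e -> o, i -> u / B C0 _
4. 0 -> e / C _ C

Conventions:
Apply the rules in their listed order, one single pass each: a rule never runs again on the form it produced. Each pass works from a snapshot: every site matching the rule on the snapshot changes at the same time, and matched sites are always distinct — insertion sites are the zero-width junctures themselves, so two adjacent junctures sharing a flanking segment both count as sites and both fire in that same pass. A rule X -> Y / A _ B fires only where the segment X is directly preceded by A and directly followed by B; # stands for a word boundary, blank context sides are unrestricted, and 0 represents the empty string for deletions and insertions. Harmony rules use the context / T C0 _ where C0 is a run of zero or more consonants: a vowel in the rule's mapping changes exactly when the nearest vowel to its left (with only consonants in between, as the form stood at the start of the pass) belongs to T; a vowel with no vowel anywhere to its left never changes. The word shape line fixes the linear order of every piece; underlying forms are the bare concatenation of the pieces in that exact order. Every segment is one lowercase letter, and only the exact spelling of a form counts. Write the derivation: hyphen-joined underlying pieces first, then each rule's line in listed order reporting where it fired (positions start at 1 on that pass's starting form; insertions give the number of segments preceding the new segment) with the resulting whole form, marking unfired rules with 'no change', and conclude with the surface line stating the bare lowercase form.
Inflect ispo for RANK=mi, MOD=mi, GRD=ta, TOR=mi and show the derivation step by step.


underlying: ispo-mut-a-nu-nev
1. k -> g, s -> z, t -> d / V _ V: fires at position(s) 7: ispomudanunev
2. b -> p, d -> t, g -> k, v -> f, z -> s / _ #: fires at position(s) 13: ispomudanunef
3. e -> o, i -> u / B C0 _: fires at position(s) 12: ispomudanunof
4. 0 -> e / C _ C: inserts after position(s) 2: isepomudanunof
surface: isepomudanunof


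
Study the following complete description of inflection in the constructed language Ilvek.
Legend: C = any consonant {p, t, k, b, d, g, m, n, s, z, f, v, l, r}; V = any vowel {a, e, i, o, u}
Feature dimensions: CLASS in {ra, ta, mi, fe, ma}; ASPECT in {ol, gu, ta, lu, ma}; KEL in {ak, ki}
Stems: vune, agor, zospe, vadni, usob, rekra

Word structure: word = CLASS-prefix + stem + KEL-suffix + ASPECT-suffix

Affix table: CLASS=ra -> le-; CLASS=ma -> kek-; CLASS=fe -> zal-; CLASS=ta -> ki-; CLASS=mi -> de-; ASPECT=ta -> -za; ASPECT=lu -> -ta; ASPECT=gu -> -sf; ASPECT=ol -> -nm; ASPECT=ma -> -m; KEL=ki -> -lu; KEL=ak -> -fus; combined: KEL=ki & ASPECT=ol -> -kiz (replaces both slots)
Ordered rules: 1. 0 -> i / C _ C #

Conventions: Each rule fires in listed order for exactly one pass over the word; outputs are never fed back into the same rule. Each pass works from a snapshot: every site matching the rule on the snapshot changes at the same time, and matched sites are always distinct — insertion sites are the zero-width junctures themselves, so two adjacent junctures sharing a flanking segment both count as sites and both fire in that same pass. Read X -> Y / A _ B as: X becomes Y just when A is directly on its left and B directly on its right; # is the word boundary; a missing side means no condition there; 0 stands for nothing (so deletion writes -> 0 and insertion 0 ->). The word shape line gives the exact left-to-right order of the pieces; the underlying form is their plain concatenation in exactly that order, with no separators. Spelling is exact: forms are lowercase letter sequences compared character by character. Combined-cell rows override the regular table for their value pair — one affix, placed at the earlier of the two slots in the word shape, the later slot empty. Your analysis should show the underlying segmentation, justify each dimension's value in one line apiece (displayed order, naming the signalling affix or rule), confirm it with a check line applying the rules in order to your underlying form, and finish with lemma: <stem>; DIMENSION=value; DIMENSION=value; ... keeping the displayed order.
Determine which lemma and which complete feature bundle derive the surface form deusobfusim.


underlying: de-usob-fus-m
CLASS=mi - signalled by the affix de-
ASPECT=ma - signalled by the affix -m
KEL=ak - signalled by the affix -fus
check: deusobfusm -> deusobfusim
lemma: usob; CLASS=mi; ASPECT=ma; KEL=ak


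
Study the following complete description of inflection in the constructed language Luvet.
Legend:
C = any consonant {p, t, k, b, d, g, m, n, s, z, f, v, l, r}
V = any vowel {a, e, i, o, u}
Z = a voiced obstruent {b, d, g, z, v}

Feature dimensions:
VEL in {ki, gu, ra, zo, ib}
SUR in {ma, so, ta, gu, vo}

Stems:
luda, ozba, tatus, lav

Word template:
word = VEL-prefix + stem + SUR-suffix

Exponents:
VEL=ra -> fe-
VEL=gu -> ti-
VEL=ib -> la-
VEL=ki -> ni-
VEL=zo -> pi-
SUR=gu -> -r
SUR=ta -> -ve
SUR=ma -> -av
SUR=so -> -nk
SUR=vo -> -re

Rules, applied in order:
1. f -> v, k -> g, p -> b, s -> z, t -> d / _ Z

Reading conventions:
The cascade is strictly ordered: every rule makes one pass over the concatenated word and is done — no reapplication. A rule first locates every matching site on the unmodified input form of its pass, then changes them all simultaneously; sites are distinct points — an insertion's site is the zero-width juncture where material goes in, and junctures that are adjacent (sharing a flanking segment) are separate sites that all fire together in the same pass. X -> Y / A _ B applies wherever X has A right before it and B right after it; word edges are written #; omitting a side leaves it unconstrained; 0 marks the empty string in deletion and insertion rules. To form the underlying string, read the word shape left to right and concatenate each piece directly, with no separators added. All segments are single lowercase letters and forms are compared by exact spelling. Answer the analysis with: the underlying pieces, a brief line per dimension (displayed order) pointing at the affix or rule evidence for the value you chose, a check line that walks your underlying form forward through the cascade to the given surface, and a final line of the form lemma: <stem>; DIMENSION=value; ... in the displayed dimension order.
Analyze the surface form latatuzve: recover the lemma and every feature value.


underlying: la-tatus-ve
VEL=ib - signalled by the affix la-
SUR=ta - signalled by the affix -ve
check: latatusve -> latatuzve
lemma: tatus; VEL=ib; SUR=ta


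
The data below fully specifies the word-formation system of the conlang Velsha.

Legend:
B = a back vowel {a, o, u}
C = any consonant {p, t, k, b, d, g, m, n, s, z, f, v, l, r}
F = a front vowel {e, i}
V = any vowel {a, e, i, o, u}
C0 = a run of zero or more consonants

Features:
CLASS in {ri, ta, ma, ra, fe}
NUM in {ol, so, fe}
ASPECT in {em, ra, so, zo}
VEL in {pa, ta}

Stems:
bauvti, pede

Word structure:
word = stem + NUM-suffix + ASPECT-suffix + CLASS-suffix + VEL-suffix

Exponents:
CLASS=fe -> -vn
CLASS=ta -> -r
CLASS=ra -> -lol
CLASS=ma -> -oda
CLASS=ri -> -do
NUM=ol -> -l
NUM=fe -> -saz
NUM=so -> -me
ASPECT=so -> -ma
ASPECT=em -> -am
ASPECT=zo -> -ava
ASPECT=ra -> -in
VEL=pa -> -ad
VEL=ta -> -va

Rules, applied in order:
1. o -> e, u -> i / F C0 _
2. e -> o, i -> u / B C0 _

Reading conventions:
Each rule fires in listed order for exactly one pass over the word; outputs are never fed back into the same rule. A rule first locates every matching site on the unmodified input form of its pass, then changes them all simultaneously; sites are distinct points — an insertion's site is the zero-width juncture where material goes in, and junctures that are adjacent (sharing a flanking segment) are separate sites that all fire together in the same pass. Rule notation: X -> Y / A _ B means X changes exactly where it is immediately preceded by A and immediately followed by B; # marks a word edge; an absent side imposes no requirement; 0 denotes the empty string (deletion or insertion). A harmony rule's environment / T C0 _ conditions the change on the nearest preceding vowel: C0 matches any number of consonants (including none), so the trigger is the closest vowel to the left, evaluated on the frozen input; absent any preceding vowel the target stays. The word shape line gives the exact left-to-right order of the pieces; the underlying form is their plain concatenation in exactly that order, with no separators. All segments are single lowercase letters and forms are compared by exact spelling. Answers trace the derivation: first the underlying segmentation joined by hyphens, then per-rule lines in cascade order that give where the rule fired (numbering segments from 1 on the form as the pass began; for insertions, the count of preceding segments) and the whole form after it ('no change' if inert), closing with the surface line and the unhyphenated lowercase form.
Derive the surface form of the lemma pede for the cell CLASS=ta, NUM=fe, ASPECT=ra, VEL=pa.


underlying: pede-saz-in-r-ad
1. o -> e, u -> i / F C0 _: no change
2. e -> o, i -> u / B C0 _: fires at position(s) 8: pedesazunrad
surface: pedesazunrad


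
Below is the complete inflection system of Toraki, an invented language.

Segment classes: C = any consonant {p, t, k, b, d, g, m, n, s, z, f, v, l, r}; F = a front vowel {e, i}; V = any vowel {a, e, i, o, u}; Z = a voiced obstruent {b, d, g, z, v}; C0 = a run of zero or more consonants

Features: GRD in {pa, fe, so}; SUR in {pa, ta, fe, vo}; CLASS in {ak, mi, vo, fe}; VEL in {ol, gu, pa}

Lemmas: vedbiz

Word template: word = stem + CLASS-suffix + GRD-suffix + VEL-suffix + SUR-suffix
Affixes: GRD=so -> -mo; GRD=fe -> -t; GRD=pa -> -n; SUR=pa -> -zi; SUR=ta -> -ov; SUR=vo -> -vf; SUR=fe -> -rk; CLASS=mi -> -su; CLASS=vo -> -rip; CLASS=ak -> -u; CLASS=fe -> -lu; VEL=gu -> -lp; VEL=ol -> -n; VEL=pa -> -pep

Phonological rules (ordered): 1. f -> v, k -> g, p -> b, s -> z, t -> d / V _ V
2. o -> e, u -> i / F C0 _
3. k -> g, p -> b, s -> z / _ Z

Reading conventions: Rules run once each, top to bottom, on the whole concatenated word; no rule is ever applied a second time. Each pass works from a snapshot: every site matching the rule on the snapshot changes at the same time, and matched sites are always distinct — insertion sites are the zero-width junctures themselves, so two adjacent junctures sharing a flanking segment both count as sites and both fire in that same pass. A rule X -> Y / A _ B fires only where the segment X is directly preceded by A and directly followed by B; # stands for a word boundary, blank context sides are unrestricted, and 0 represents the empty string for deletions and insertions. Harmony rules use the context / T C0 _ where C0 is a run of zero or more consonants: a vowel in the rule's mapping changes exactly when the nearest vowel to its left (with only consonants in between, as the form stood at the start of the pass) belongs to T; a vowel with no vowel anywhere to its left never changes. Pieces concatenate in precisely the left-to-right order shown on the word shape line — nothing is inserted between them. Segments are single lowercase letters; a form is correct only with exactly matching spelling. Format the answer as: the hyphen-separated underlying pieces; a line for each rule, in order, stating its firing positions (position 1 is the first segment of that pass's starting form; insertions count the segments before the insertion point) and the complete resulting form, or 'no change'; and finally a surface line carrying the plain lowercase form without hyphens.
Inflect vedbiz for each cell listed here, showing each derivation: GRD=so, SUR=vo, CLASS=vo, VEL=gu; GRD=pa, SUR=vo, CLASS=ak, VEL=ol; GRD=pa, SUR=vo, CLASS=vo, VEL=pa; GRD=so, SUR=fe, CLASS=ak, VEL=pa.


cell GRD=so, SUR=vo, CLASS=vo, VEL=gu:
underlying: vedbiz-rip-mo-lp-vf
1. f -> v, k -> g, p -> b, s -> z, t -> d / V _ V: no change
2. o -> e, u -> i / F C0 _: fires at position(s) 11: vedbizripmelpvf
3. k -> g, p -> b, s -> z / _ Z: fires at position(s) 13: vedbizripmelbvf
surface: vedbizripmelbvf

cell GRD=pa, SUR=vo, CLASS=ak, VEL=ol:
underlying: vedbiz-u-n-n-vf
1. f -> v, k -> g, p -> b, s -> z, t -> d / V _ V: no change
2. o -> e, u -> i / F C0 _: fires at position(s) 7: vedbizinnvf
3. k -> g, p -> b, s -> z / _ Z: no change
surface: vedbizinnvf

cell GRD=pa, SUR=vo, CLASS=vo, VEL=pa:
underlying: vedbiz-rip-n-pep-vf
1. f -> v, k -> g, p -> b, s -> z, t -> d / V _ V: no change
2. o -> e, u -> i / F C0 _: no change
3. k -> g, p -> b, s -> z / _ Z: fires at position(s) 13: vedbizripnpebvf
surface: vedbizripnpebvf

cell GRD=so, SUR=fe, CLASS=ak, VEL=pa:
underlying: vedbiz-u-mo-pep-rk
1. f -> v, k -> g, p -> b, s -> z, t -> d / V _ V: fires at position(s) 10: vedbizumobeprk
2. o -> e, u -> i / F C0 _: fires at position(s) 7: vedbizimobeprk
3. k -> g, p -> b, s -> z / _ Z: no change
surface: vedbizimobeprk


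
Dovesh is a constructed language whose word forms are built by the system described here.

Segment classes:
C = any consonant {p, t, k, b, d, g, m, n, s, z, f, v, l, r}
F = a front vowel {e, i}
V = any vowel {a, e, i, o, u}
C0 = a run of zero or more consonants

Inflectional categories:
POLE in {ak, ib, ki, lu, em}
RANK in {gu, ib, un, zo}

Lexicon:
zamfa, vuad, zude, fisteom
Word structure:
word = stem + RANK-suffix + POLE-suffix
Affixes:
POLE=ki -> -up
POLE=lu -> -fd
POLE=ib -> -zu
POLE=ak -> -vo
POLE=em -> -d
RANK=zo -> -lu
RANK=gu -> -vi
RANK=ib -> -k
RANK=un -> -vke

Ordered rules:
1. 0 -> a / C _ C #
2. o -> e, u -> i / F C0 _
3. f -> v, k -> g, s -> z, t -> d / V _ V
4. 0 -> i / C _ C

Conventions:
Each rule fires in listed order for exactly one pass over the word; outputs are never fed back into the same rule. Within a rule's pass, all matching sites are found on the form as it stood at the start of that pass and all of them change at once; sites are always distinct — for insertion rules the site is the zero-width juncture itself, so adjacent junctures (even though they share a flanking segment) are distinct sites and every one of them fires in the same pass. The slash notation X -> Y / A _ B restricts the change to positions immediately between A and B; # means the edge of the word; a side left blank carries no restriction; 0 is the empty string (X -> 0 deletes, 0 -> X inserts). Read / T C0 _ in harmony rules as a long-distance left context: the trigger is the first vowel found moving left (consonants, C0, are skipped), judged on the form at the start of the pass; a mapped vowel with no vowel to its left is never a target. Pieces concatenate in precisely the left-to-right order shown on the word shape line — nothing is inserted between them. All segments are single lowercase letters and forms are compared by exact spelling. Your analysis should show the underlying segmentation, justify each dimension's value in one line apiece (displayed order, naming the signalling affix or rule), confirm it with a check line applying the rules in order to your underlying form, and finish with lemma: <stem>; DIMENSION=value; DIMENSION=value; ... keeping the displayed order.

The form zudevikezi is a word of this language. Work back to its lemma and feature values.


underlying: zude-vke-zu
POLE=ib - signalled by the affix -zu
RANK=un - signalled by the affix -vke
check: zudevkezu -> zudevkezu -> zudevkezi -> zudevkezi -> zudevikezi
lemma: zude; POLE=ib; RANK=un


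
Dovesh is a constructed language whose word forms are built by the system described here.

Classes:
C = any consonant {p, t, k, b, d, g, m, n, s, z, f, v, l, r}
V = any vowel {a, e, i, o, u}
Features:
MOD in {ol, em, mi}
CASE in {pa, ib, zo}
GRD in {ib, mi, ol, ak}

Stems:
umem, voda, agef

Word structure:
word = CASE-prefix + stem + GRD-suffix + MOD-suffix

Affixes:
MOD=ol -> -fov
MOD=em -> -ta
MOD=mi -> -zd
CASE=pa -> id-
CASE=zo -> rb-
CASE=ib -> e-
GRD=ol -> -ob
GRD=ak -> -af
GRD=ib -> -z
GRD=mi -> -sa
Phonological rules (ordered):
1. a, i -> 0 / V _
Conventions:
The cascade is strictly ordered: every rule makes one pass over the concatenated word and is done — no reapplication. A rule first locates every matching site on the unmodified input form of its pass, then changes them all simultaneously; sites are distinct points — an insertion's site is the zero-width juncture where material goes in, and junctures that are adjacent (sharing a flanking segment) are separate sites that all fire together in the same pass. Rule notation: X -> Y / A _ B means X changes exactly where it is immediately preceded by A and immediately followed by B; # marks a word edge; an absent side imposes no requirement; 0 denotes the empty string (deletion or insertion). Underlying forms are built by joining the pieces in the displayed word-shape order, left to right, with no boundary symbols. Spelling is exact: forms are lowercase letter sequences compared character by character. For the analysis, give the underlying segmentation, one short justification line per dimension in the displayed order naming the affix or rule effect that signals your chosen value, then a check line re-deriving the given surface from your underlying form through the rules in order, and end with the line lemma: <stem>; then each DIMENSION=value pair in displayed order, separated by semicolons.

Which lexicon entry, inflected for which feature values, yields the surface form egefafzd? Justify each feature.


underlying: e-agef-af-zd
MOD=mi - signalled by the affix -zd
CASE=ib - signalled by the affix e-
GRD=ak - signalled by the affix -af
check: eagefafzd -> egefafzd
lemma: agef; MOD=mi; CASE=ib; GRD=ak


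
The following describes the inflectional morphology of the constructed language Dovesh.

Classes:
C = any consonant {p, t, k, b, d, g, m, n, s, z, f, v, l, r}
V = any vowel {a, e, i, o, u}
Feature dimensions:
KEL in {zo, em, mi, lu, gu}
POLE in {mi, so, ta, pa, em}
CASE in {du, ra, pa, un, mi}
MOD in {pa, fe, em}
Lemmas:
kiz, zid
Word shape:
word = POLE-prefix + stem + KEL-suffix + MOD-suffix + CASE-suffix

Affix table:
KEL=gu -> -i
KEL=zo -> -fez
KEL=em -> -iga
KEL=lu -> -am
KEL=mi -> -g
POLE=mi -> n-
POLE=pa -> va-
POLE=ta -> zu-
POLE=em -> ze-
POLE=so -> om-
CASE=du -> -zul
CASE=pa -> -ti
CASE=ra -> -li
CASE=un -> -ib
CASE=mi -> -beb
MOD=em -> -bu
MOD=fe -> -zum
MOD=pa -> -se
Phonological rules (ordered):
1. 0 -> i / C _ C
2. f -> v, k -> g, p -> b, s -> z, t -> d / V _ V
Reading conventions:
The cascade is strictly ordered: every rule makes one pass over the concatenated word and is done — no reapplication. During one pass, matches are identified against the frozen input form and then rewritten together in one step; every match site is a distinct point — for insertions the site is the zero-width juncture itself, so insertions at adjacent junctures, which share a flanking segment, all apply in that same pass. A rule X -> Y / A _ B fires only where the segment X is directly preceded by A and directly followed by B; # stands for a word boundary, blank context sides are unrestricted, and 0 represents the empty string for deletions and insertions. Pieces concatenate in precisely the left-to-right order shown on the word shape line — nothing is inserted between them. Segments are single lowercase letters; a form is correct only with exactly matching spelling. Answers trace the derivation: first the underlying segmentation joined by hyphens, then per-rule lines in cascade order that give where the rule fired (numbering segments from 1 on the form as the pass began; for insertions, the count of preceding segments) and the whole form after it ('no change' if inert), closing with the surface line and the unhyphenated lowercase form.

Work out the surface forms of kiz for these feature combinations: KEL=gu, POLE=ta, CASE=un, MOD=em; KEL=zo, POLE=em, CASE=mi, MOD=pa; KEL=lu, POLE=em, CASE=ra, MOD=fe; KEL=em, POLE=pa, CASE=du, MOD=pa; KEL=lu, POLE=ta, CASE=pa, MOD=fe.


cell KEL=gu, POLE=ta, CASE=un, MOD=em:
underlying: zu-kiz-i-bu-ib
1. 0 -> i / C _ C: no change
2. f -> v, k -> g, p -> b, s -> z, t -> d / V _ V: fires at position(s) 3: zugizibuib
surface: zugizibuib

cell KEL=zo, POLE=em, CASE=mi, MOD=pa:
underlying: ze-kiz-fez-se-beb
1. 0 -> i / C _ C: inserts after position(s) 5, 8: zekizifezisebeb
2. f -> v, k -> g, p -> b, s -> z, t -> d / V _ V: fires at position(s) 3, 7, 11: zegizivezizebeb
surface: zegizivezizebeb

cell KEL=lu, POLE=em, CASE=ra, MOD=fe:
underlying: ze-kiz-am-zum-li
1. 0 -> i / C _ C: inserts after position(s) 7, 10: zekizamizumili
2. f -> v, k -> g, p -> b, s -> z, t -> d / V _ V: fires at position(s) 3: zegizamizumili
surface: zegizamizumili

cell KEL=em, POLE=pa, CASE=du, MOD=pa:
underlying: va-kiz-iga-se-zul
1. 0 -> i / C _ C: no change
2. f -> v, k -> g, p -> b, s -> z, t -> d / V _ V: fires at position(s) 3, 9: vagizigazezul
surface: vagizigazezul

cell KEL=lu, POLE=ta, CASE=pa, MOD=fe:
underlying: zu-kiz-am-zum-ti
1. 0 -> i / C _ C: inserts after position(s) 7, 10: zukizamizumiti
2. f -> v, k -> g, p -> b, s -> z, t -> d / V _ V: fires at position(s) 3, 13: zugizamizumidi
surface: zugizamizumidi


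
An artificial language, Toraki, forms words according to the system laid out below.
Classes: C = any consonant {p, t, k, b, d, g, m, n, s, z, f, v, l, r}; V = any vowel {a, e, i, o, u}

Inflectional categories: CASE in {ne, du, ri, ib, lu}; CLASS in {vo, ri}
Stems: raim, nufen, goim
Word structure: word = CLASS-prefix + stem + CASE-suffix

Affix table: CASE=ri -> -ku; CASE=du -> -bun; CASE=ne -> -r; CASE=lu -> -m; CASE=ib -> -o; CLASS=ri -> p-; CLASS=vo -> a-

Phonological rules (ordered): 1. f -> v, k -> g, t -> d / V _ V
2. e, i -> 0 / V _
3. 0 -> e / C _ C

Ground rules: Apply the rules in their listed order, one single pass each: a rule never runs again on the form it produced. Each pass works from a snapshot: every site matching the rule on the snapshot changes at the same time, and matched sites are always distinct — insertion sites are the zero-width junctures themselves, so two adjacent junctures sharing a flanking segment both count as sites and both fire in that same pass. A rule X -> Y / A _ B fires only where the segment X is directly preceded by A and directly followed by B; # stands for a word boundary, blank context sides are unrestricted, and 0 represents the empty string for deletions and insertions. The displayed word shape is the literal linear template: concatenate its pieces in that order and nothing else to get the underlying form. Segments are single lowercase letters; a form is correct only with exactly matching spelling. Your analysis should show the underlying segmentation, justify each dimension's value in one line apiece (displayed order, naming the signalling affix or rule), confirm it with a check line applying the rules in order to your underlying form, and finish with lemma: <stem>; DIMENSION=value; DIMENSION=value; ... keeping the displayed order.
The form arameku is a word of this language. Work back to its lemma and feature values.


underlying: a-raim-ku
CASE=ri - signalled by the affix -ku
CLASS=vo - signalled by the affix a-
check: araimku -> araimku -> aramku -> arameku
lemma: raim; CASE=ri; CLASS=vo


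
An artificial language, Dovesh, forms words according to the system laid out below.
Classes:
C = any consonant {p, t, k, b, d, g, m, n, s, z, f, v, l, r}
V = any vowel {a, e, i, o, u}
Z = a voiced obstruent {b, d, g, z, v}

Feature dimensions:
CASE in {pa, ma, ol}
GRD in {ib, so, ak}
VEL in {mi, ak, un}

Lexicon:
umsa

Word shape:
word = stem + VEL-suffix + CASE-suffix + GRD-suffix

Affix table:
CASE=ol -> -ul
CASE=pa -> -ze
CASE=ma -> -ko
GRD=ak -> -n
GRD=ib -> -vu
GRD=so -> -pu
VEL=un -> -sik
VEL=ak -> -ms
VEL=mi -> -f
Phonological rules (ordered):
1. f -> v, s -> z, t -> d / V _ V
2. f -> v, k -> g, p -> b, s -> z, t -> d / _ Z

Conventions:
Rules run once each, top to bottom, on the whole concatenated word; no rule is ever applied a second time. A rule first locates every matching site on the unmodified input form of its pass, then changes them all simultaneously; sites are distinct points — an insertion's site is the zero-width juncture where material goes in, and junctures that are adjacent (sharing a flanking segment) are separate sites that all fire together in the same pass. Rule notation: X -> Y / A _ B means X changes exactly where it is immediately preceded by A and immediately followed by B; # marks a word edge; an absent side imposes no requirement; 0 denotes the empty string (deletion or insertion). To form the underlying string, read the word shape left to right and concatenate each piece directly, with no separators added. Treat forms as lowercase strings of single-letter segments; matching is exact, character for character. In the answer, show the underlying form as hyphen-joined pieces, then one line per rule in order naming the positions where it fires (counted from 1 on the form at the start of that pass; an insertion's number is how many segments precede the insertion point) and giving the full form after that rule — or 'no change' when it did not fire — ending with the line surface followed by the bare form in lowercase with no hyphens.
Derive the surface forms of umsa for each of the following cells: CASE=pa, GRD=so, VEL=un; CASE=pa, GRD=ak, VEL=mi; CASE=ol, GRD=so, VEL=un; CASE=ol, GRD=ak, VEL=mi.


cell CASE=pa, GRD=so, VEL=un:
underlying: umsa-sik-ze-pu
1. f -> v, s -> z, t -> d / V _ V: fires at position(s) 5: umsazikzepu
2. f -> v, k -> g, p -> b, s -> z, t -> d / _ Z: fires at position(s) 7: umsazigzepu
surface: umsazigzepu

cell CASE=pa, GRD=ak, VEL=mi:
underlying: umsa-f-ze-n
1. f -> v, s -> z, t -> d / V _ V: no change
2. f -> v, k -> g, p -> b, s -> z, t -> d / _ Z: fires at position(s) 5: umsavzen
surface: umsavzen

cell CASE=ol, GRD=so, VEL=un:
underlying: umsa-sik-ul-pu
1. f -> v, s -> z, t -> d / V _ V: fires at position(s) 5: umsazikulpu
2. f -> v, k -> g, p -> b, s -> z, t -> d / _ Z: no change
surface: umsazikulpu

cell CASE=ol, GRD=ak, VEL=mi:
underlying: umsa-f-ul-n
1. f -> v, s -> z, t -> d / V _ V: fires at position(s) 5: umsavuln
2. f -> v, k -> g, p -> b, s -> z, t -> d / _ Z: no change
surface: umsavuln


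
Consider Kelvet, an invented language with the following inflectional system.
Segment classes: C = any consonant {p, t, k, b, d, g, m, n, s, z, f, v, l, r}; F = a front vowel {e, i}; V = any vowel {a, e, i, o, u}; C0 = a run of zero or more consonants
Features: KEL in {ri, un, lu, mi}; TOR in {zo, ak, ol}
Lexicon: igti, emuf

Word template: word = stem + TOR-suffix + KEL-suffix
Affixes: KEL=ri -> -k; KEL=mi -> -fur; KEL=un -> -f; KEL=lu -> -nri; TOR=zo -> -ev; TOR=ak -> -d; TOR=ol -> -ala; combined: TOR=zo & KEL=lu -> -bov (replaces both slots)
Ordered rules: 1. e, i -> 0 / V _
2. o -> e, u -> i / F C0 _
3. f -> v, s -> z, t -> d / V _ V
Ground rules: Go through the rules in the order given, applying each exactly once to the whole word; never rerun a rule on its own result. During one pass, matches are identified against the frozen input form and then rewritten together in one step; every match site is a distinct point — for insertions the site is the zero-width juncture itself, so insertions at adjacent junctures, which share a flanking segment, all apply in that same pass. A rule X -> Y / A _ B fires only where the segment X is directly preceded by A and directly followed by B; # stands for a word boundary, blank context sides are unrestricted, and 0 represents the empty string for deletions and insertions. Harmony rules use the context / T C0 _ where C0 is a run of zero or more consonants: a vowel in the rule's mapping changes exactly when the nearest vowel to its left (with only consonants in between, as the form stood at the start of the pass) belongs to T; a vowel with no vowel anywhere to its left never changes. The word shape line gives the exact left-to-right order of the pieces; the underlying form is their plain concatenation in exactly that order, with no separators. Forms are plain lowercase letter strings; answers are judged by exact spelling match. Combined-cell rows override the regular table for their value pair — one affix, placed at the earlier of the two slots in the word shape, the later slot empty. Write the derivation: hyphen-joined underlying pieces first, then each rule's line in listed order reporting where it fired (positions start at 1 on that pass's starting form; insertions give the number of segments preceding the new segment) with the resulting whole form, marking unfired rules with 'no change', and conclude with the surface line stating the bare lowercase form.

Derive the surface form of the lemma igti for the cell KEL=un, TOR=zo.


underlying: igti-ev-f
1. e, i -> 0 / V _: fires at position(s) 5: igtivf
2. o -> e, u -> i / F C0 _: no change
3. f -> v, s -> z, t -> d / V _ V: no change
surface: igtivf


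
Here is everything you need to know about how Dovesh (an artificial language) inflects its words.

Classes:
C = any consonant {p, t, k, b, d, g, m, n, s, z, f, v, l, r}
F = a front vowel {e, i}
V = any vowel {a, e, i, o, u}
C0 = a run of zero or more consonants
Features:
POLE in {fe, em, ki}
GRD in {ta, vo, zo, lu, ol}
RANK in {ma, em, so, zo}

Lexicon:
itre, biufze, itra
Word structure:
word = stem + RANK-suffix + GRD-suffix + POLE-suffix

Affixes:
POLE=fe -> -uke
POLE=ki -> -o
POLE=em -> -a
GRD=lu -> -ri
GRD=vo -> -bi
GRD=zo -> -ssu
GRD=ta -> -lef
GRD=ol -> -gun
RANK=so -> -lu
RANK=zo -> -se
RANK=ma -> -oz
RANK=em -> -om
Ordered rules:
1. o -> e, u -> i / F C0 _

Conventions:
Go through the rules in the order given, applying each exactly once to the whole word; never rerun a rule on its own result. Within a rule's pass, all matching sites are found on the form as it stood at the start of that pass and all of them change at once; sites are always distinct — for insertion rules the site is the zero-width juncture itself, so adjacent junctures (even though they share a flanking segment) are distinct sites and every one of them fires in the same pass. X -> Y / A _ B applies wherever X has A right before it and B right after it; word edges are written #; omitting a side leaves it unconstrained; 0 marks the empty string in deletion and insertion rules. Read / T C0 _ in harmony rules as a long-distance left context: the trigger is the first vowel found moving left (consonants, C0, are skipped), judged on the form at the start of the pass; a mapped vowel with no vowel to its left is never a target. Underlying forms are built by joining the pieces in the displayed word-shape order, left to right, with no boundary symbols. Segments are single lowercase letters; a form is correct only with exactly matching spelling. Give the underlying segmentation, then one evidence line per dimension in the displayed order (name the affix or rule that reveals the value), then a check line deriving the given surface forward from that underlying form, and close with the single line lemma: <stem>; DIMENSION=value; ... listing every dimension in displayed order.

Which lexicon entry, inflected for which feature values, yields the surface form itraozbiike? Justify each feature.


underlying: itra-oz-bi-uke
POLE=fe - signalled by the affix -uke
GRD=vo - signalled by the affix -bi
RANK=ma - signalled by the affix -oz
check: itraozbiuke -> itraozbiike
lemma: itra; POLE=fe; GRD=vo; RANK=ma


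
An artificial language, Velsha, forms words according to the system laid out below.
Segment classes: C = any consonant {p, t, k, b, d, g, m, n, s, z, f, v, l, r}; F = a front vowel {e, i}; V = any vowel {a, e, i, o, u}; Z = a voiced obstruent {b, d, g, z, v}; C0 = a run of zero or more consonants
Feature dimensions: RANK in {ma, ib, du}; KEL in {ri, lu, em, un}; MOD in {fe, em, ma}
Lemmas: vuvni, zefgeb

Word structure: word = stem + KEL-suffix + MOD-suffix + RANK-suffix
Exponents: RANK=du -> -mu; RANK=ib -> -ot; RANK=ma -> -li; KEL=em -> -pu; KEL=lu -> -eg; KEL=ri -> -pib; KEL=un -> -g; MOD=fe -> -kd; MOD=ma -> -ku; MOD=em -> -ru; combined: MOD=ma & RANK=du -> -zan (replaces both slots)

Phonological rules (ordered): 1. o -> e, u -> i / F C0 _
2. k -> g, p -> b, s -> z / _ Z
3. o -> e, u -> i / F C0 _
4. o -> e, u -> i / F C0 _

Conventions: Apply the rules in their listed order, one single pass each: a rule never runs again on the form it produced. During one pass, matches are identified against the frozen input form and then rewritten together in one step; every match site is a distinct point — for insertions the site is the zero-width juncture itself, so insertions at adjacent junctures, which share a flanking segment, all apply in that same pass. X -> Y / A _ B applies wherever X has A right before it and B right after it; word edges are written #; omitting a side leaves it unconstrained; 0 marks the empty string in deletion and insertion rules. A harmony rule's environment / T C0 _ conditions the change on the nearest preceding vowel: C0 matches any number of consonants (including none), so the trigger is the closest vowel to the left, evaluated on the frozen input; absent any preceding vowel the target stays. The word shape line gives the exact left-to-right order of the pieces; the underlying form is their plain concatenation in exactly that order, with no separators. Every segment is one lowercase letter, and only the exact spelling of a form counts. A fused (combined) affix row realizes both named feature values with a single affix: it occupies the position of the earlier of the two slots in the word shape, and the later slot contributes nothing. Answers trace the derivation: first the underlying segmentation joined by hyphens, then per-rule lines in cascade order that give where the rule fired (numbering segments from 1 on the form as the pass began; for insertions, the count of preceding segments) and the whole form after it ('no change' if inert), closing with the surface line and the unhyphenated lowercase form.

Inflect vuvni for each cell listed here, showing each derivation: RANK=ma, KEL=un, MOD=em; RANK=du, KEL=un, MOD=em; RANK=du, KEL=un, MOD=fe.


cell RANK=ma, KEL=un, MOD=em:
underlying: vuvni-g-ru-li
1. o -> e, u -> i / F C0 _: fires at position(s) 8: vuvnigrili
2. k -> g, p -> b, s -> z / _ Z: no change
3. o -> e, u -> i / F C0 _: no change
4. o -> e, u -> i / F C0 _: no change
surface: vuvnigrili

cell RANK=du, KEL=un, MOD=em:
underlying: vuvni-g-ru-mu
1. o -> e, u -> i / F C0 _: fires at position(s) 8: vuvnigrimu
2. k -> g, p -> b, s -> z / _ Z: no change
3. o -> e, u -> i / F C0 _: fires at position(s) 10: vuvnigrimi
4. o -> e, u -> i / F C0 _: no change
surface: vuvnigrimi

cell RANK=du, KEL=un, MOD=fe:
underlying: vuvni-g-kd-mu
1. o -> e, u -> i / F C0 _: fires at position(s) 10: vuvnigkdmi
2. k -> g, p -> b, s -> z / _ Z: fires at position(s) 7: vuvniggdmi
3. o -> e, u -> i / F C0 _: no change
4. o -> e, u -> i / F C0 _: no change
surface: vuvniggdmi


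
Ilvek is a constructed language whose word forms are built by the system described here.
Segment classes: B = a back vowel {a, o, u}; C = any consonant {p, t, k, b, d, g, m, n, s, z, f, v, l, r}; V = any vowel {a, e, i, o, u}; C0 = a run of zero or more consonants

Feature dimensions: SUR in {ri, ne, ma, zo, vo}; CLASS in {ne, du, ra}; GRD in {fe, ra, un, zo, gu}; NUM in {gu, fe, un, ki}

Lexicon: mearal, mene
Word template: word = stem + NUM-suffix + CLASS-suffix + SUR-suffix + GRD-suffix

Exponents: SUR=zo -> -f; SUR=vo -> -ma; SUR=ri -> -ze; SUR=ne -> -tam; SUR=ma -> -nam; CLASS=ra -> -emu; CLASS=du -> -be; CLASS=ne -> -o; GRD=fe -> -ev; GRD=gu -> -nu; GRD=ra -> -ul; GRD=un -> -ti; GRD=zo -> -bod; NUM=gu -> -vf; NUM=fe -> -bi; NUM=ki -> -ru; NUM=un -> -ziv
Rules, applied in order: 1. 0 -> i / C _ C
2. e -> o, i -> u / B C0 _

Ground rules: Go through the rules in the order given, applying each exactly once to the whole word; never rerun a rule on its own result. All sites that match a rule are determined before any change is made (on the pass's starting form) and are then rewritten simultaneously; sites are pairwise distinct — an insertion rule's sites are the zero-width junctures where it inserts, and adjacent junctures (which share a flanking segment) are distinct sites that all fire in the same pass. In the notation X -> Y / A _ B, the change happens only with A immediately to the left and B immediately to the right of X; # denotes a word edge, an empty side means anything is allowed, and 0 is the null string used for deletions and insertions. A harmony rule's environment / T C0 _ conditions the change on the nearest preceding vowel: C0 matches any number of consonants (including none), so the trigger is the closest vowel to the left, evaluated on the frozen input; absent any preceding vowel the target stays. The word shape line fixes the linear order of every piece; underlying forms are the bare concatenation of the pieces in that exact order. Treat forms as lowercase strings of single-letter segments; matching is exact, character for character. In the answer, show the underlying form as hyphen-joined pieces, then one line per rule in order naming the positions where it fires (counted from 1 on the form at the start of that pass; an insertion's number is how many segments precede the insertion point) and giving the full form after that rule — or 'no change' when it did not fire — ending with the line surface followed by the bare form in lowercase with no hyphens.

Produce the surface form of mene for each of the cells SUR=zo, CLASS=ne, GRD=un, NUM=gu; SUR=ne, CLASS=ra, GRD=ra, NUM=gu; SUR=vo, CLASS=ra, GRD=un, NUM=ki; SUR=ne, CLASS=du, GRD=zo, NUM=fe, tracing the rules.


cell SUR=zo, CLASS=ne, GRD=un, NUM=gu:
underlying: mene-vf-o-f-ti
1. 0 -> i / C _ C: inserts after position(s) 5, 8: menevifofiti
2. e -> o, i -> u / B C0 _: fires at position(s) 10: menevifofuti
surface: menevifofuti

cell SUR=ne, CLASS=ra, GRD=ra, NUM=gu:
underlying: mene-vf-emu-tam-ul
1. 0 -> i / C _ C: inserts after position(s) 5: menevifemutamul
2. e -> o, i -> u / B C0 _: no change
surface: menevifemutamul

cell SUR=vo, CLASS=ra, GRD=un, NUM=ki:
underlying: mene-ru-emu-ma-ti
1. 0 -> i / C _ C: no change
2. e -> o, i -> u / B C0 _: fires at position(s) 7, 13: meneruomumatu
surface: meneruomumatu

cell SUR=ne, CLASS=du, GRD=zo, NUM=fe:
underlying: mene-bi-be-tam-bod
1. 0 -> i / C _ C: inserts after position(s) 11: menebibetamibod
2. e -> o, i -> u / B C0 _: fires at position(s) 12: menebibetamubod
surface: menebibetamubod


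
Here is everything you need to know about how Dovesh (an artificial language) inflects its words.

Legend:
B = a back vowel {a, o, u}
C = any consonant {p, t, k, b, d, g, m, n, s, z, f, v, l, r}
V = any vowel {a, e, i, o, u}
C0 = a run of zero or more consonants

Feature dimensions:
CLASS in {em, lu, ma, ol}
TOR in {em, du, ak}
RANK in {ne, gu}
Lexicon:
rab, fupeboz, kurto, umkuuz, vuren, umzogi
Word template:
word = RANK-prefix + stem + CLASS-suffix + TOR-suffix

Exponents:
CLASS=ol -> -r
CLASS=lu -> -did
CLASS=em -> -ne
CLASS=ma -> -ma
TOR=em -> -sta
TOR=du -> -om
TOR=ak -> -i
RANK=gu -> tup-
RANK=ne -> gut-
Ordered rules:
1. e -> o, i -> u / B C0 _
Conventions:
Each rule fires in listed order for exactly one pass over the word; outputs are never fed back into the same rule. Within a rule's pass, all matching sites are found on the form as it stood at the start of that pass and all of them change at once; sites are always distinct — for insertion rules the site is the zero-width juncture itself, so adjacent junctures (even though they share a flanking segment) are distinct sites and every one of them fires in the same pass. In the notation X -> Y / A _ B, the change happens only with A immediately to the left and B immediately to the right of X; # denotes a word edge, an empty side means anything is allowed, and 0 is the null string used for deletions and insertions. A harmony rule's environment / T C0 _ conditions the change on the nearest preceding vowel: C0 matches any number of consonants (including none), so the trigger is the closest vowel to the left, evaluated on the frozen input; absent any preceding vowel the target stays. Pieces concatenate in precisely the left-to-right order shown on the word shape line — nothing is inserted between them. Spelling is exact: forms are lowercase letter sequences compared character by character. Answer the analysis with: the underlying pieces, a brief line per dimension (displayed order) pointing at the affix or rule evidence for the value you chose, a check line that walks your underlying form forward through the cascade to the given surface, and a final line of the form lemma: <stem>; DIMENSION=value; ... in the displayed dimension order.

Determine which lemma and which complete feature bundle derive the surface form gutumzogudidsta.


underlying: gut-umzogi-did-sta
CLASS=lu - signalled by the affix -did
TOR=em - signalled by the affix -sta
RANK=ne - signalled by the affix gut-
check: gutumzogididsta -> gutumzogudidsta
lemma: umzogi; CLASS=lu; TOR=em; RANK=ne
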